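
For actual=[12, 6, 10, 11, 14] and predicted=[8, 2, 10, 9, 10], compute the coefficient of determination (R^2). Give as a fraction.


Mean(y) = 53/5. SS_res = 52. SS_tot = 176/5. R^2 = 1 - 52/(176/5) = -21/44.

-21/44


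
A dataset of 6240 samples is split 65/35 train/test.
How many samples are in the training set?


Test set = 6240 * 35% = 2184. Training set = 6240 - 2184 = 4056.

4056


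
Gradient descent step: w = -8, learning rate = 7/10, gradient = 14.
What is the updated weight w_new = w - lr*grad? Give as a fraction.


w_new = -8 - 7/10 * 14 = -8 - 49/5 = -89/5.

-89/5


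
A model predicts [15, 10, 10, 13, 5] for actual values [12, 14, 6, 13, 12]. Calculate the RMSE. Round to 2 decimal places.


MSE = 18.0000. RMSE = sqrt(18.0000) = 4.24.

4.24


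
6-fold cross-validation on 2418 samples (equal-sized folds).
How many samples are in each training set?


Each validation fold has 2418/6 = 403 samples. Training set = 2418 - 403 = 2015.

2015


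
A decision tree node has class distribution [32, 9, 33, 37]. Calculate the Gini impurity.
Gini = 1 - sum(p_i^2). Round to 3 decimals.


Total = 111. Proportions: 32/111, 9/111, 33/111, 37/111. sum(p_i^2) = 0.2892. Gini = 1 - 0.2892 = 0.7108, which rounds to 0.711.

0.711


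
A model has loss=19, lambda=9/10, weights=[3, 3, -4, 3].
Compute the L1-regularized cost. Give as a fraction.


L1 norm = sum(|w|) = 13. J = 19 + 9/10 * 13 = 307/10.

307/10


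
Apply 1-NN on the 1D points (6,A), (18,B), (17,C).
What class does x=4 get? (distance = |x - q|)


Distances: |6-4|=2, |18-4|=14, |17-4|=13. 1 nearest: (6,A). Counts: {'A': 1}. Majority class: A.

A


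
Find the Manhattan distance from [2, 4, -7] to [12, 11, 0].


d = sum of absolute differences: |2-12|=10 + |4-11|=7 + |-7-0|=7 = 24.

24


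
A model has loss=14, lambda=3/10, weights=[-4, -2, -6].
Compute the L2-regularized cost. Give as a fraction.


L2 sq norm = sum(w^2) = 56. J = 14 + 3/10 * 56 = 154/5.

154/5


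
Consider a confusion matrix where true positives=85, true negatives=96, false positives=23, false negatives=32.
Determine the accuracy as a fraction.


Accuracy = (TP + TN) / (TP + TN + FP + FN) = (85 + 96) / 236 = 181/236.

181/236


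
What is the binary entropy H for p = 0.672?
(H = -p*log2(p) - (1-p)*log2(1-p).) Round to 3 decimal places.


H = -0.672*log2(0.672) - 0.328*log2(0.328) = 0.913.

0.913


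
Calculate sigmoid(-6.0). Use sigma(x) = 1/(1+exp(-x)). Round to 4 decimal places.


sigma(-6.0) = 1/(1+e^(6.0)) = 1/(1+403.428793) = 1/404.428793 = 0.0025.

0.0025


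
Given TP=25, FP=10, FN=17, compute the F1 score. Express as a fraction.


Precision = 25/35 = 5/7. Recall = 25/42 = 25/42. F1 = 2*P*R/(P+R) = 50/77.

50/77


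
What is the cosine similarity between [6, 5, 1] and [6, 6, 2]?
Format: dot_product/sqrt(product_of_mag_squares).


dot = 68. |a|^2 = 62, |b|^2 = 76. cos = 68/sqrt(4712).

68/sqrt(4712)


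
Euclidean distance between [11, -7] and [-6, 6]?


d = sqrt(sum of squared differences). (11--6)^2=289, (-7-6)^2=169. Sum = 458.

sqrt(458)


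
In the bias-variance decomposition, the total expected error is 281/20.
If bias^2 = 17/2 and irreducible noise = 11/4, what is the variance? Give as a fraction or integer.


Total error = bias^2 + variance + irreducible noise. So variance = 281/20 - 17/2 - 11/4 = 14/5.

14/5


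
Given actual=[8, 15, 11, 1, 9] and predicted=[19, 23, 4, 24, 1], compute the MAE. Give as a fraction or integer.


MAE = (1/5) * (|8-19|=11 + |15-23|=8 + |11-4|=7 + |1-24|=23 + |9-1|=8). Sum = 57. MAE = 57/5.

57/5


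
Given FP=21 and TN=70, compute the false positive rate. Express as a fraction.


FPR = FP / (FP + TN) = 21 / 91 = 3/13.

3/13


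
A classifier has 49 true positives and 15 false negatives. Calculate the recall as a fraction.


Recall = TP / (TP + FN) = 49 / 64 = 49/64.

49/64


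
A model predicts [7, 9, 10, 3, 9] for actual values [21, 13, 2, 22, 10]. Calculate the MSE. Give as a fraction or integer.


MSE = (1/5) * ((21-7)^2=196 + (13-9)^2=16 + (2-10)^2=64 + (22-3)^2=361 + (10-9)^2=1). Sum = 638. MSE = 638/5.

638/5


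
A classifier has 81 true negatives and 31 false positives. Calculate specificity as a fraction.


Specificity = TN / (TN + FP) = 81 / 112 = 81/112.

81/112


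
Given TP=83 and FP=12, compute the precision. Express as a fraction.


Precision = TP / (TP + FP) = 83 / 95 = 83/95.

83/95


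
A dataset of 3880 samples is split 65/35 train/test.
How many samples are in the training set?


Test set = 3880 * 35% = 1358. Training set = 3880 - 1358 = 2522.

2522


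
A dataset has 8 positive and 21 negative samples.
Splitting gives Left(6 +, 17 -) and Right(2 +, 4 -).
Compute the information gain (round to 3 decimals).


H(parent) = 0.8498. H(left) = 0.8281, H(right) = 0.9183. Weighted = (23/29)*0.8281 + (6/29)*0.9183 = 0.8468. IG = 0.8498 - 0.8468 = 0.0030, which rounds to 0.003.

0.003


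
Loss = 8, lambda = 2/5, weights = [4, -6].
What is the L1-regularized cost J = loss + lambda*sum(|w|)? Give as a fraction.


L1 norm = sum(|w|) = 10. J = 8 + 2/5 * 10 = 12.

12


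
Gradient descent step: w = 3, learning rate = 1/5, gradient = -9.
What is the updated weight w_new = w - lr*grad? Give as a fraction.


w_new = 3 - 1/5 * -9 = 3 - -9/5 = 24/5.

24/5


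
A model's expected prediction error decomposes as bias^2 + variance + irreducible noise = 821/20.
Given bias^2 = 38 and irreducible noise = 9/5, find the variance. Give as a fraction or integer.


Total error = bias^2 + variance + irreducible noise. So variance = 821/20 - 38 - 9/5 = 5/4.

5/4


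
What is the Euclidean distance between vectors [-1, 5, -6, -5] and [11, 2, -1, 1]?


d = sqrt(sum of squared differences). (-1-11)^2=144, (5-2)^2=9, (-6--1)^2=25, (-5-1)^2=36. Sum = 214.

sqrt(214)


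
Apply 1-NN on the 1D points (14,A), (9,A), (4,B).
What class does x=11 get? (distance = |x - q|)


Distances: |14-11|=3, |9-11|=2, |4-11|=7. 1 nearest: (9,A). Counts: {'A': 1}. Majority class: A.

A


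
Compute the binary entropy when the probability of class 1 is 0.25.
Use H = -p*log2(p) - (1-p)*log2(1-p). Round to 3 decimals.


H = -0.25*log2(0.25) - 0.75*log2(0.75) = 0.811.

0.811


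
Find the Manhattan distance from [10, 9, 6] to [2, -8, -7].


d = sum of absolute differences: |10-2|=8 + |9--8|=17 + |6--7|=13 = 38.

38


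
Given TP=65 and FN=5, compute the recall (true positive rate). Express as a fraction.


Recall = TP / (TP + FN) = 65 / 70 = 13/14.

13/14


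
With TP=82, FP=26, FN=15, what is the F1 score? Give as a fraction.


Precision = 82/108 = 41/54. Recall = 82/97 = 82/97. F1 = 2*P*R/(P+R) = 4/5.

4/5


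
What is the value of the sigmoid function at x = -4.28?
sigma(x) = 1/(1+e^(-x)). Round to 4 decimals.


sigma(-4.28) = 1/(1+e^(4.28)) = 1/(1+72.240440) = 1/73.240440 = 0.0137.

0.0137


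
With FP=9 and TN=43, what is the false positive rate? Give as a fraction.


FPR = FP / (FP + TN) = 9 / 52 = 9/52.

9/52


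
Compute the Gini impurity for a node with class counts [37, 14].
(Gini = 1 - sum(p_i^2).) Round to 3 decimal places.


Total = 51. Proportions: 37/51, 14/51. sum(p_i^2) = 0.6017. Gini = 1 - 0.6017 = 0.3983, which rounds to 0.398.

0.398


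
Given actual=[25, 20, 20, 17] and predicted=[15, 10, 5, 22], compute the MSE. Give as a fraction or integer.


MSE = (1/4) * ((25-15)^2=100 + (20-10)^2=100 + (20-5)^2=225 + (17-22)^2=25). Sum = 450. MSE = 225/2.

225/2


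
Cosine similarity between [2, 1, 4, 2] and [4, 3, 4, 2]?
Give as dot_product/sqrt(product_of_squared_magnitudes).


dot = 31. |a|^2 = 25, |b|^2 = 45. cos = 31/sqrt(1125).

31/sqrt(1125)


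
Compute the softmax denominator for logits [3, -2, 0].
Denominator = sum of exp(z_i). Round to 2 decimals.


Denom = e^3=20.0855 + e^-2=0.1353 + e^0=1.0000. Sum = 21.2208, which rounds to 21.22.

21.22


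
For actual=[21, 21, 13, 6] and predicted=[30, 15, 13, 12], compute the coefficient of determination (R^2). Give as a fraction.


Mean(y) = 61/4. SS_res = 153. SS_tot = 627/4. R^2 = 1 - 153/(627/4) = 5/209.

5/209


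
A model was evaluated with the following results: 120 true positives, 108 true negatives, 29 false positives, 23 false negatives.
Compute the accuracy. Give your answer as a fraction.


Accuracy = (TP + TN) / (TP + TN + FP + FN) = (120 + 108) / 280 = 57/70.

57/70


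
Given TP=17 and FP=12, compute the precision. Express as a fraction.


Precision = TP / (TP + FP) = 17 / 29 = 17/29.

17/29


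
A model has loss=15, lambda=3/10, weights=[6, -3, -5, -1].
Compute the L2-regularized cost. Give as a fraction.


L2 sq norm = sum(w^2) = 71. J = 15 + 3/10 * 71 = 363/10.

363/10


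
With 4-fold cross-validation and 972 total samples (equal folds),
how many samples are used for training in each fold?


Each validation fold has 972/4 = 243 samples. Training set = 972 - 243 = 729.

729


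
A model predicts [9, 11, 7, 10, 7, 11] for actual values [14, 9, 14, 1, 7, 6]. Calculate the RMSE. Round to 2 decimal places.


MSE = 30.6667. RMSE = sqrt(30.6667) = 5.54.

5.54


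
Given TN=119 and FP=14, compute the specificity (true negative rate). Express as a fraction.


Specificity = TN / (TN + FP) = 119 / 133 = 17/19.

17/19


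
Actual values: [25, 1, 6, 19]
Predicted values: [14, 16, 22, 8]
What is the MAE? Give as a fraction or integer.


MAE = (1/4) * (|25-14|=11 + |1-16|=15 + |6-22|=16 + |19-8|=11). Sum = 53. MAE = 53/4.

53/4


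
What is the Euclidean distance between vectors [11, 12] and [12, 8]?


d = sqrt(sum of squared differences). (11-12)^2=1, (12-8)^2=16. Sum = 17.

sqrt(17)


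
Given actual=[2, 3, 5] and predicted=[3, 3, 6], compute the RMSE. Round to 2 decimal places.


MSE = 0.6667. RMSE = sqrt(0.6667) = 0.82.

0.82


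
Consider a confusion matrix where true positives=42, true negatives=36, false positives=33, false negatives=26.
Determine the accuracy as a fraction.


Accuracy = (TP + TN) / (TP + TN + FP + FN) = (42 + 36) / 137 = 78/137.

78/137


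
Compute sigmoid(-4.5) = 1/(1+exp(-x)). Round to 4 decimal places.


sigma(-4.5) = 1/(1+e^(4.5)) = 1/(1+90.017131) = 1/91.017131 = 0.0110.

0.0110


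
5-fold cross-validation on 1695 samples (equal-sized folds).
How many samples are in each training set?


Each validation fold has 1695/5 = 339 samples. Training set = 1695 - 339 = 1356.

1356


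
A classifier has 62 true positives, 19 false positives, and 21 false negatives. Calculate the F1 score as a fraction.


Precision = 62/81 = 62/81. Recall = 62/83 = 62/83. F1 = 2*P*R/(P+R) = 31/41.

31/41


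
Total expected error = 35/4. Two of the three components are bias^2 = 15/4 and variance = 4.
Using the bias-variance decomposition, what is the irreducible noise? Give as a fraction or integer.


Total error = bias^2 + variance + irreducible noise. So irreducible noise = 35/4 - 15/4 - 4 = 1.

1


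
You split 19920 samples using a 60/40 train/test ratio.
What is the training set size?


Test set = 19920 * 40% = 7968. Training set = 19920 - 7968 = 11952.

11952


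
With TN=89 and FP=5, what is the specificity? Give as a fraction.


Specificity = TN / (TN + FP) = 89 / 94 = 89/94.

89/94


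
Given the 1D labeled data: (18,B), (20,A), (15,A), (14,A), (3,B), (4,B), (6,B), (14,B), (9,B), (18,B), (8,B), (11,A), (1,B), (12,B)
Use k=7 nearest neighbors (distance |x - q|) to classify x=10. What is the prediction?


Distances: |18-10|=8, |20-10|=10, |15-10|=5, |14-10|=4, |3-10|=7, |4-10|=6, |6-10|=4, |14-10|=4, |9-10|=1, |18-10|=8, |8-10|=2, |11-10|=1, |1-10|=9, |12-10|=2. 7 nearest: (11,A), (9,B), (8,B), (12,B), (14,A), (6,B), (14,B). Counts: {'A': 2, 'B': 5}. Majority class: B.

B


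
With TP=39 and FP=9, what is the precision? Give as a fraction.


Precision = TP / (TP + FP) = 39 / 48 = 13/16.

13/16


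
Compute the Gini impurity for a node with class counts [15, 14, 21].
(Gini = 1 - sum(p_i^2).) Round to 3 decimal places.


Total = 50. Proportions: 15/50, 14/50, 21/50. sum(p_i^2) = 0.3448. Gini = 1 - 0.3448 = 0.6552, which rounds to 0.655.

0.655


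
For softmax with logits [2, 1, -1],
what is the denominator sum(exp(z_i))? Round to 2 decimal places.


Denom = e^2=7.3891 + e^1=2.7183 + e^-1=0.3679. Sum = 10.4753, which rounds to 10.48.

10.48


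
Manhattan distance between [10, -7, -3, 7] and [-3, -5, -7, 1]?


d = sum of absolute differences: |10--3|=13 + |-7--5|=2 + |-3--7|=4 + |7-1|=6 = 25.

25


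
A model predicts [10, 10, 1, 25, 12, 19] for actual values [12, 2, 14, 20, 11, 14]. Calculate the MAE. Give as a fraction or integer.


MAE = (1/6) * (|12-10|=2 + |2-10|=8 + |14-1|=13 + |20-25|=5 + |11-12|=1 + |14-19|=5). Sum = 34. MAE = 17/3.

17/3


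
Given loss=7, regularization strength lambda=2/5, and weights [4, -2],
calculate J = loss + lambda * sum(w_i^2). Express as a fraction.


L2 sq norm = sum(w^2) = 20. J = 7 + 2/5 * 20 = 15.

15


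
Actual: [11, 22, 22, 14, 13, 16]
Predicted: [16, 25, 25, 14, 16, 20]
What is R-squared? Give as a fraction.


Mean(y) = 49/3. SS_res = 68. SS_tot = 328/3. R^2 = 1 - 68/(328/3) = 31/82.

31/82


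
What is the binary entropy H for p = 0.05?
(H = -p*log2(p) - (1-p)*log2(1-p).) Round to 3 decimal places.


H = -0.05*log2(0.05) - 0.95*log2(0.95) = 0.286.

0.286


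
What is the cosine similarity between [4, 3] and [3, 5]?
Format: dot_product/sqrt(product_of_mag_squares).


dot = 27. |a|^2 = 25, |b|^2 = 34. cos = 27/sqrt(850).

27/sqrt(850)


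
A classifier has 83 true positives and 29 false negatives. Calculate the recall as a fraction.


Recall = TP / (TP + FN) = 83 / 112 = 83/112.

83/112


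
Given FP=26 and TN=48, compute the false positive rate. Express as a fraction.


FPR = FP / (FP + TN) = 26 / 74 = 13/37.

13/37


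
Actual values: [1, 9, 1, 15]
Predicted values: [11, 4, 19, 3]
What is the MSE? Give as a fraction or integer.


MSE = (1/4) * ((1-11)^2=100 + (9-4)^2=25 + (1-19)^2=324 + (15-3)^2=144). Sum = 593. MSE = 593/4.

593/4


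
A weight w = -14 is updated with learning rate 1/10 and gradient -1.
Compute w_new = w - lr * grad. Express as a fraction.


w_new = -14 - 1/10 * -1 = -14 - -1/10 = -139/10.

-139/10


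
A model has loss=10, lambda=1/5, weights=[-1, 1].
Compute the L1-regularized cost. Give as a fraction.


L1 norm = sum(|w|) = 2. J = 10 + 1/5 * 2 = 52/5.

52/5


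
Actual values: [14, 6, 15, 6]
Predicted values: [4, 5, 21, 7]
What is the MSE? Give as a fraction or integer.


MSE = (1/4) * ((14-4)^2=100 + (6-5)^2=1 + (15-21)^2=36 + (6-7)^2=1). Sum = 138. MSE = 69/2.

69/2


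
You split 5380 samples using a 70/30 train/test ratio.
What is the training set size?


Test set = 5380 * 30% = 1614. Training set = 5380 - 1614 = 3766.

3766


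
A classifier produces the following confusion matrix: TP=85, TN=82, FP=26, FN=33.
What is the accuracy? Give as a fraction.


Accuracy = (TP + TN) / (TP + TN + FP + FN) = (85 + 82) / 226 = 167/226.

167/226


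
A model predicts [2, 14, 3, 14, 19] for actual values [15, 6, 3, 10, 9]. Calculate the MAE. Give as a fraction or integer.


MAE = (1/5) * (|15-2|=13 + |6-14|=8 + |3-3|=0 + |10-14|=4 + |9-19|=10). Sum = 35. MAE = 7.

7


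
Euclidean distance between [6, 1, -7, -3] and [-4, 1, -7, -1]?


d = sqrt(sum of squared differences). (6--4)^2=100, (1-1)^2=0, (-7--7)^2=0, (-3--1)^2=4. Sum = 104.

sqrt(104)


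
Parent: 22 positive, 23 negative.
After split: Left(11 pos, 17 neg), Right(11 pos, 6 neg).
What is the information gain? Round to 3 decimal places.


H(parent) = 0.9996. H(left) = 0.9666, H(right) = 0.9367. Weighted = (28/45)*0.9666 + (17/45)*0.9367 = 0.9553. IG = 0.9996 - 0.9553 = 0.0443, which rounds to 0.044.

0.044


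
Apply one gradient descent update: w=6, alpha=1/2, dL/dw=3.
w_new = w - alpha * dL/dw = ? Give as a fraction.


w_new = 6 - 1/2 * 3 = 6 - 3/2 = 9/2.

9/2


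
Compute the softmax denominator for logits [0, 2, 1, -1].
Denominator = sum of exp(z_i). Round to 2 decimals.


Denom = e^0=1.0000 + e^2=7.3891 + e^1=2.7183 + e^-1=0.3679. Sum = 11.4753, which rounds to 11.48.

11.48


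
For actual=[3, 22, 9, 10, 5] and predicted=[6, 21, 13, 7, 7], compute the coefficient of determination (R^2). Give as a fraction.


Mean(y) = 49/5. SS_res = 39. SS_tot = 1094/5. R^2 = 1 - 39/(1094/5) = 899/1094.

899/1094


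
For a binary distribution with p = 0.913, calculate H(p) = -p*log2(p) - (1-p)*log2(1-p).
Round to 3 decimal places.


H = -0.913*log2(0.913) - 0.087*log2(0.087) = 0.426.

0.426


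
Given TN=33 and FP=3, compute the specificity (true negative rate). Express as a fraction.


Specificity = TN / (TN + FP) = 33 / 36 = 11/12.

11/12


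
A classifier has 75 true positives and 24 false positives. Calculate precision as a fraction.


Precision = TP / (TP + FP) = 75 / 99 = 25/33.

25/33


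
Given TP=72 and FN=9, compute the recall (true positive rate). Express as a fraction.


Recall = TP / (TP + FN) = 72 / 81 = 8/9.

8/9


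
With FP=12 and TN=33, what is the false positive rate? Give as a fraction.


FPR = FP / (FP + TN) = 12 / 45 = 4/15.

4/15


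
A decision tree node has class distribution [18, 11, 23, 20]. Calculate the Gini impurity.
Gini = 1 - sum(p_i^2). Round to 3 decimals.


Total = 72. Proportions: 18/72, 11/72, 23/72, 20/72. sum(p_i^2) = 0.2650. Gini = 1 - 0.2650 = 0.7350, which rounds to 0.735.

0.735


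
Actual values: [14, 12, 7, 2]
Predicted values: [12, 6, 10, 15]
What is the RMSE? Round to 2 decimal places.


MSE = 54.5000. RMSE = sqrt(54.5000) = 7.38.

7.38


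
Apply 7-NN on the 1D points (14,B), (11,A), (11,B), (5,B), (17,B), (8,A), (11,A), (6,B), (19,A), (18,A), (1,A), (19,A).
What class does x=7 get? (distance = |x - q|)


Distances: |14-7|=7, |11-7|=4, |11-7|=4, |5-7|=2, |17-7|=10, |8-7|=1, |11-7|=4, |6-7|=1, |19-7|=12, |18-7|=11, |1-7|=6, |19-7|=12. 7 nearest: (8,A), (6,B), (5,B), (11,A), (11,A), (11,B), (1,A). Counts: {'A': 4, 'B': 3}. Majority class: A.

A


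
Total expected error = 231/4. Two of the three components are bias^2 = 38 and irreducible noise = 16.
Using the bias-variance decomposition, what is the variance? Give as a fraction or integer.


Total error = bias^2 + variance + irreducible noise. So variance = 231/4 - 38 - 16 = 15/4.

15/4


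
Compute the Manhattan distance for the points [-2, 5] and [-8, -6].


d = sum of absolute differences: |-2--8|=6 + |5--6|=11 = 17.

17


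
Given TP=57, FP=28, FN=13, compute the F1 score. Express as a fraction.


Precision = 57/85 = 57/85. Recall = 57/70 = 57/70. F1 = 2*P*R/(P+R) = 114/155.

114/155


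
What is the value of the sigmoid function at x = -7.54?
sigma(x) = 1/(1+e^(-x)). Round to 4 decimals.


sigma(-7.54) = 1/(1+e^(7.54)) = 1/(1+1881.830025) = 1/1882.830025 = 0.0005.

0.0005


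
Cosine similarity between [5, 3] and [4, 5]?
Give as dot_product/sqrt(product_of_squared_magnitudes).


dot = 35. |a|^2 = 34, |b|^2 = 41. cos = 35/sqrt(1394).

35/sqrt(1394)


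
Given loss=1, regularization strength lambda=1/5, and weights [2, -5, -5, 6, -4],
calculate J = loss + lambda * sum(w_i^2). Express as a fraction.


L2 sq norm = sum(w^2) = 106. J = 1 + 1/5 * 106 = 111/5.

111/5


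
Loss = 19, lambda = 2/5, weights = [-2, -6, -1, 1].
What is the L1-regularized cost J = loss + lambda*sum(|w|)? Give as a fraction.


L1 norm = sum(|w|) = 10. J = 19 + 2/5 * 10 = 23.

23


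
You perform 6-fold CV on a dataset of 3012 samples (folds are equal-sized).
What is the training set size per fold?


Each validation fold has 3012/6 = 502 samples. Training set = 3012 - 502 = 2510.

2510


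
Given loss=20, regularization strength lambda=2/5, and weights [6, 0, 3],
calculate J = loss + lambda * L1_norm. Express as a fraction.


L1 norm = sum(|w|) = 9. J = 20 + 2/5 * 9 = 118/5.

118/5


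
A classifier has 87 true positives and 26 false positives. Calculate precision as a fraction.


Precision = TP / (TP + FP) = 87 / 113 = 87/113.

87/113


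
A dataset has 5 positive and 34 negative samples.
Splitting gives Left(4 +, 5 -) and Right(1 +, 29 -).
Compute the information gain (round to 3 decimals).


H(parent) = 0.5525. H(left) = 0.9911, H(right) = 0.2108. Weighted = (9/39)*0.9911 + (30/39)*0.2108 = 0.3909. IG = 0.5525 - 0.3909 = 0.1616, which rounds to 0.162.

0.162


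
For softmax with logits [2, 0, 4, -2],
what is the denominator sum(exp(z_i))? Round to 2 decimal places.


Denom = e^2=7.3891 + e^0=1.0000 + e^4=54.5982 + e^-2=0.1353. Sum = 63.1226, which rounds to 63.12.

63.12


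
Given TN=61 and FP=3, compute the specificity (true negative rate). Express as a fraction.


Specificity = TN / (TN + FP) = 61 / 64 = 61/64.

61/64


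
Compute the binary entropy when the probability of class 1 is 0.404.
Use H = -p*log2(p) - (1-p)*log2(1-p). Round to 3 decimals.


H = -0.404*log2(0.404) - 0.596*log2(0.596) = 0.973.

0.973


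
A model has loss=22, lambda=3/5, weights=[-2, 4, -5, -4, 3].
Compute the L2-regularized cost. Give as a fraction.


L2 sq norm = sum(w^2) = 70. J = 22 + 3/5 * 70 = 64.

64


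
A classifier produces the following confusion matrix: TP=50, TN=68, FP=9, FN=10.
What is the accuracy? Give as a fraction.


Accuracy = (TP + TN) / (TP + TN + FP + FN) = (50 + 68) / 137 = 118/137.

118/137


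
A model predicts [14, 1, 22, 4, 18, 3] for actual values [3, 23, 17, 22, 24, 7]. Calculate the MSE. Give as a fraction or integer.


MSE = (1/6) * ((3-14)^2=121 + (23-1)^2=484 + (17-22)^2=25 + (22-4)^2=324 + (24-18)^2=36 + (7-3)^2=16). Sum = 1006. MSE = 503/3.

503/3


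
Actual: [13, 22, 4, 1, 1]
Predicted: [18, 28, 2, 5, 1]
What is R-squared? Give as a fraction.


Mean(y) = 41/5. SS_res = 81. SS_tot = 1674/5. R^2 = 1 - 81/(1674/5) = 47/62.

47/62


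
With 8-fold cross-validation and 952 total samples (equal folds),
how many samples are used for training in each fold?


Each validation fold has 952/8 = 119 samples. Training set = 952 - 119 = 833.

833


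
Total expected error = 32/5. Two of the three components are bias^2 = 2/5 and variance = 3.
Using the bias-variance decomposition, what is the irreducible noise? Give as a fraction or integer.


Total error = bias^2 + variance + irreducible noise. So irreducible noise = 32/5 - 2/5 - 3 = 3.

3


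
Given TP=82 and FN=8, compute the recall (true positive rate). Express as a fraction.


Recall = TP / (TP + FN) = 82 / 90 = 41/45.

41/45


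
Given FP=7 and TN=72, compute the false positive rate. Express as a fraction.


FPR = FP / (FP + TN) = 7 / 79 = 7/79.

7/79


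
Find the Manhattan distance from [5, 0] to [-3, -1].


d = sum of absolute differences: |5--3|=8 + |0--1|=1 = 9.

9


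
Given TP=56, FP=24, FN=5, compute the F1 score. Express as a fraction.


Precision = 56/80 = 7/10. Recall = 56/61 = 56/61. F1 = 2*P*R/(P+R) = 112/141.

112/141


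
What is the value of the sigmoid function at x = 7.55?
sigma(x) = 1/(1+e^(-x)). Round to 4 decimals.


sigma(7.55) = 1/(1+e^(-7.55)) = 1/(1+0.000526) = 1/1.000526 = 0.9995.

0.9995


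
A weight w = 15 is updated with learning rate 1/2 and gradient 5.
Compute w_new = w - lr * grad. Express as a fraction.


w_new = 15 - 1/2 * 5 = 15 - 5/2 = 25/2.

25/2


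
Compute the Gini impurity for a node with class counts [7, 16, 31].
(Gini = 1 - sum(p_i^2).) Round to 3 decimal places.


Total = 54. Proportions: 7/54, 16/54, 31/54. sum(p_i^2) = 0.4342. Gini = 1 - 0.4342 = 0.5658, which rounds to 0.566.

0.566


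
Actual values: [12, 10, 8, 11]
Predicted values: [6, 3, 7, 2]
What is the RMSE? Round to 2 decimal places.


MSE = 41.7500. RMSE = sqrt(41.7500) = 6.46.

6.46


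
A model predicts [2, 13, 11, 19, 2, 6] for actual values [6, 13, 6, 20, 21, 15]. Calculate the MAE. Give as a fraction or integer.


MAE = (1/6) * (|6-2|=4 + |13-13|=0 + |6-11|=5 + |20-19|=1 + |21-2|=19 + |15-6|=9). Sum = 38. MAE = 19/3.

19/3


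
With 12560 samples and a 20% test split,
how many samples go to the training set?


Test set = 12560 * 20% = 2512. Training set = 12560 - 2512 = 10048.

10048


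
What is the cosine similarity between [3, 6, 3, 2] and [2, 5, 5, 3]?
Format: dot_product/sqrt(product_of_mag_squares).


dot = 57. |a|^2 = 58, |b|^2 = 63. cos = 57/sqrt(3654).

57/sqrt(3654)


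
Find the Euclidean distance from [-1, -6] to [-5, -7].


d = sqrt(sum of squared differences). (-1--5)^2=16, (-6--7)^2=1. Sum = 17.

sqrt(17)


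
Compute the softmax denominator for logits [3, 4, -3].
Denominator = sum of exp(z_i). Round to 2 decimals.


Denom = e^3=20.0855 + e^4=54.5982 + e^-3=0.0498. Sum = 74.7335, which rounds to 74.73.

74.73


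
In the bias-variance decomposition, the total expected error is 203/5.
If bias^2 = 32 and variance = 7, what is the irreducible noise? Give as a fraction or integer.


Total error = bias^2 + variance + irreducible noise. So irreducible noise = 203/5 - 32 - 7 = 8/5.

8/5


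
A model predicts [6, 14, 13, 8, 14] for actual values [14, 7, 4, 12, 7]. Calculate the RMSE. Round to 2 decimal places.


MSE = 51.8000. RMSE = sqrt(51.8000) = 7.20.

7.20


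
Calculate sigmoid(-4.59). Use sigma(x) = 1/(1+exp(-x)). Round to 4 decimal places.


sigma(-4.59) = 1/(1+e^(4.59)) = 1/(1+98.494430) = 1/99.494430 = 0.0101.

0.0101


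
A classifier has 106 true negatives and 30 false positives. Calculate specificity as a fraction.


Specificity = TN / (TN + FP) = 106 / 136 = 53/68.

53/68


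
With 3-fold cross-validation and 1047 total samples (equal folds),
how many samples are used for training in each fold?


Each validation fold has 1047/3 = 349 samples. Training set = 1047 - 349 = 698.

698


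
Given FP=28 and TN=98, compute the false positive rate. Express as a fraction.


FPR = FP / (FP + TN) = 28 / 126 = 2/9.

2/9


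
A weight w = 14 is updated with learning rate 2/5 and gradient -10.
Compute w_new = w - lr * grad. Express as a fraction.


w_new = 14 - 2/5 * -10 = 14 - -4 = 18.

18


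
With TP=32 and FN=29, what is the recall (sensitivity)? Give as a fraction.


Recall = TP / (TP + FN) = 32 / 61 = 32/61.

32/61


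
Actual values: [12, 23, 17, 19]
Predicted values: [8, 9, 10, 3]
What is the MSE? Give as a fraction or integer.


MSE = (1/4) * ((12-8)^2=16 + (23-9)^2=196 + (17-10)^2=49 + (19-3)^2=256). Sum = 517. MSE = 517/4.

517/4


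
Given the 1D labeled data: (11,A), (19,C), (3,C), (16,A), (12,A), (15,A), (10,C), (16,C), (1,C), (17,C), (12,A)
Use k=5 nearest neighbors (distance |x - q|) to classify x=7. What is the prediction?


Distances: |11-7|=4, |19-7|=12, |3-7|=4, |16-7|=9, |12-7|=5, |15-7|=8, |10-7|=3, |16-7|=9, |1-7|=6, |17-7|=10, |12-7|=5. 5 nearest: (10,C), (11,A), (3,C), (12,A), (12,A). Counts: {'C': 2, 'A': 3}. Majority class: A.

A


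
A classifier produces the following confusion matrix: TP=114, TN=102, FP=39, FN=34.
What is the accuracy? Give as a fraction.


Accuracy = (TP + TN) / (TP + TN + FP + FN) = (114 + 102) / 289 = 216/289.

216/289


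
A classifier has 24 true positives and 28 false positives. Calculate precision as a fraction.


Precision = TP / (TP + FP) = 24 / 52 = 6/13.

6/13


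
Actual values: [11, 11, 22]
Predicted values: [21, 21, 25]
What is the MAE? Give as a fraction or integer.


MAE = (1/3) * (|11-21|=10 + |11-21|=10 + |22-25|=3). Sum = 23. MAE = 23/3.

23/3


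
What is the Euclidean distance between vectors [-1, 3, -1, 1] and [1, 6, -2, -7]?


d = sqrt(sum of squared differences). (-1-1)^2=4, (3-6)^2=9, (-1--2)^2=1, (1--7)^2=64. Sum = 78.

sqrt(78)


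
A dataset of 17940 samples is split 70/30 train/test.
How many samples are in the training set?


Test set = 17940 * 30% = 5382. Training set = 17940 - 5382 = 12558.

12558


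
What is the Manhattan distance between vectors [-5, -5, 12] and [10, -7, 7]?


d = sum of absolute differences: |-5-10|=15 + |-5--7|=2 + |12-7|=5 = 22.

22


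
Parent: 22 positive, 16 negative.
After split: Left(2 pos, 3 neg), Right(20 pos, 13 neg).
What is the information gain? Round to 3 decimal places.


H(parent) = 0.9819. H(left) = 0.9710, H(right) = 0.9673. Weighted = (5/38)*0.9710 + (33/38)*0.9673 = 0.9678. IG = 0.9819 - 0.9678 = 0.0141, which rounds to 0.014.

0.014


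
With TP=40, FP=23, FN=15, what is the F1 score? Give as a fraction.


Precision = 40/63 = 40/63. Recall = 40/55 = 8/11. F1 = 2*P*R/(P+R) = 40/59.

40/59


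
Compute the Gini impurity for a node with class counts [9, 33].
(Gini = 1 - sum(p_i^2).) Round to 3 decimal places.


Total = 42. Proportions: 9/42, 33/42. sum(p_i^2) = 0.6633. Gini = 1 - 0.6633 = 0.3367, which rounds to 0.337.

0.337


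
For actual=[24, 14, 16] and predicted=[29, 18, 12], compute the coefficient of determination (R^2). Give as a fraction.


Mean(y) = 18. SS_res = 57. SS_tot = 56. R^2 = 1 - 57/(56) = -1/56.

-1/56


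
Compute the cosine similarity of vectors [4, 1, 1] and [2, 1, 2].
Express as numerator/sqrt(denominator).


dot = 11. |a|^2 = 18, |b|^2 = 9. cos = 11/sqrt(162).

11/sqrt(162)


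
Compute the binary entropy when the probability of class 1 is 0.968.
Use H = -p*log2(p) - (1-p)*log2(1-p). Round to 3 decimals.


H = -0.968*log2(0.968) - 0.032*log2(0.032) = 0.204.

0.204


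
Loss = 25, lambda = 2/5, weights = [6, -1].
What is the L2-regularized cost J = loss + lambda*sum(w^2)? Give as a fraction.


L2 sq norm = sum(w^2) = 37. J = 25 + 2/5 * 37 = 199/5.

199/5


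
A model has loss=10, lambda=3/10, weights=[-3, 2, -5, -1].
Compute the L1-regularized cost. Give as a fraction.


L1 norm = sum(|w|) = 11. J = 10 + 3/10 * 11 = 133/10.

133/10


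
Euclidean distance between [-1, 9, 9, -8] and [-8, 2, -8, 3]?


d = sqrt(sum of squared differences). (-1--8)^2=49, (9-2)^2=49, (9--8)^2=289, (-8-3)^2=121. Sum = 508.

sqrt(508)


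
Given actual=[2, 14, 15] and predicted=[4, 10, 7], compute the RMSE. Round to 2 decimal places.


MSE = 28.0000. RMSE = sqrt(28.0000) = 5.29.

5.29


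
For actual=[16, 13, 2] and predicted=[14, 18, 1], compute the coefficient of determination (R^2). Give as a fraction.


Mean(y) = 31/3. SS_res = 30. SS_tot = 326/3. R^2 = 1 - 30/(326/3) = 118/163.

118/163


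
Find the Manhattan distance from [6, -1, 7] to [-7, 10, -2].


d = sum of absolute differences: |6--7|=13 + |-1-10|=11 + |7--2|=9 = 33.

33


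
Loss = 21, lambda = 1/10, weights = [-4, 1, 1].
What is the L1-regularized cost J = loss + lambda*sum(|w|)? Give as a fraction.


L1 norm = sum(|w|) = 6. J = 21 + 1/10 * 6 = 108/5.

108/5


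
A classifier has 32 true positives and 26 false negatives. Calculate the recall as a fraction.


Recall = TP / (TP + FN) = 32 / 58 = 16/29.

16/29


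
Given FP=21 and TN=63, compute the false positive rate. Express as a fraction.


FPR = FP / (FP + TN) = 21 / 84 = 1/4.

1/4


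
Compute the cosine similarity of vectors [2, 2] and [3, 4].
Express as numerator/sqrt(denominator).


dot = 14. |a|^2 = 8, |b|^2 = 25. cos = 14/sqrt(200).

14/sqrt(200)


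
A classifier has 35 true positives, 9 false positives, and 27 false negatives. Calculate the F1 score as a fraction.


Precision = 35/44 = 35/44. Recall = 35/62 = 35/62. F1 = 2*P*R/(P+R) = 35/53.

35/53


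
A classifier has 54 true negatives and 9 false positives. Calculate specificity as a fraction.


Specificity = TN / (TN + FP) = 54 / 63 = 6/7.

6/7


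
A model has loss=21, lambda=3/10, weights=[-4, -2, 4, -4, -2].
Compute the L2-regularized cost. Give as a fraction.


L2 sq norm = sum(w^2) = 56. J = 21 + 3/10 * 56 = 189/5.

189/5


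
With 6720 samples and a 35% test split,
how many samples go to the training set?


Test set = 6720 * 35% = 2352. Training set = 6720 - 2352 = 4368.

4368


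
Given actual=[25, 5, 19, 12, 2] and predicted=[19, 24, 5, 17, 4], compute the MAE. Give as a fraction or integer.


MAE = (1/5) * (|25-19|=6 + |5-24|=19 + |19-5|=14 + |12-17|=5 + |2-4|=2). Sum = 46. MAE = 46/5.

46/5


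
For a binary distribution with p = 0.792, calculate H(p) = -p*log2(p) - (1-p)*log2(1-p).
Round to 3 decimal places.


H = -0.792*log2(0.792) - 0.208*log2(0.208) = 0.738.

0.738


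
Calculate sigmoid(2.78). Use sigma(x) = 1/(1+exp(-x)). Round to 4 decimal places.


sigma(2.78) = 1/(1+e^(-2.78)) = 1/(1+0.062039) = 1/1.062039 = 0.9416.

0.9416


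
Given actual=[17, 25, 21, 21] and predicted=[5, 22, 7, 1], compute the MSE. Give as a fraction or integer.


MSE = (1/4) * ((17-5)^2=144 + (25-22)^2=9 + (21-7)^2=196 + (21-1)^2=400). Sum = 749. MSE = 749/4.

749/4


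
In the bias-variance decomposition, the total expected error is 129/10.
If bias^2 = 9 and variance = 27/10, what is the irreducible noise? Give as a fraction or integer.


Total error = bias^2 + variance + irreducible noise. So irreducible noise = 129/10 - 9 - 27/10 = 6/5.

6/5


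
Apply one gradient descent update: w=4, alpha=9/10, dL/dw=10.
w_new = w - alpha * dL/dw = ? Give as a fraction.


w_new = 4 - 9/10 * 10 = 4 - 9 = -5.

-5


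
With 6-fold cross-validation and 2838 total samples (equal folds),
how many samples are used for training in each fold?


Each validation fold has 2838/6 = 473 samples. Training set = 2838 - 473 = 2365.

2365


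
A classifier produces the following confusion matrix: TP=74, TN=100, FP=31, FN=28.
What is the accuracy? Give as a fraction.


Accuracy = (TP + TN) / (TP + TN + FP + FN) = (74 + 100) / 233 = 174/233.

174/233


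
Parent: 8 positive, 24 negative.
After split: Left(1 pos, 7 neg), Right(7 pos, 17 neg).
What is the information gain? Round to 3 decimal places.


H(parent) = 0.8113. H(left) = 0.5436, H(right) = 0.8709. Weighted = (8/32)*0.5436 + (24/32)*0.8709 = 0.7891. IG = 0.8113 - 0.7891 = 0.0222, which rounds to 0.022.

0.022


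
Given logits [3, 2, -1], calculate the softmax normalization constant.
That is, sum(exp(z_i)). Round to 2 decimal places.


Denom = e^3=20.0855 + e^2=7.3891 + e^-1=0.3679. Sum = 27.8425, which rounds to 27.84.

27.84


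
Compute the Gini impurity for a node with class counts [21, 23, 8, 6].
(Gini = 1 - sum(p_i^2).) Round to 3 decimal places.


Total = 58. Proportions: 21/58, 23/58, 8/58, 6/58. sum(p_i^2) = 0.3181. Gini = 1 - 0.3181 = 0.6819, which rounds to 0.682.

0.682


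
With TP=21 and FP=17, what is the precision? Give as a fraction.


Precision = TP / (TP + FP) = 21 / 38 = 21/38.

21/38


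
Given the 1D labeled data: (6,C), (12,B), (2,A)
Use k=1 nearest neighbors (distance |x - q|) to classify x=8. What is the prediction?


Distances: |6-8|=2, |12-8|=4, |2-8|=6. 1 nearest: (6,C). Counts: {'C': 1}. Majority class: C.

C


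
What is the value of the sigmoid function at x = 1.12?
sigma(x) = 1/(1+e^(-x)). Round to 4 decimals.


sigma(1.12) = 1/(1+e^(-1.12)) = 1/(1+0.326280) = 1/1.326280 = 0.7540.

0.7540


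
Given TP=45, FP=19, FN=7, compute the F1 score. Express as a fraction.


Precision = 45/64 = 45/64. Recall = 45/52 = 45/52. F1 = 2*P*R/(P+R) = 45/58.

45/58


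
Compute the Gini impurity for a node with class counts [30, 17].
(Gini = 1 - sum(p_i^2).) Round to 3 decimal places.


Total = 47. Proportions: 30/47, 17/47. sum(p_i^2) = 0.5383. Gini = 1 - 0.5383 = 0.4617, which rounds to 0.462.

0.462


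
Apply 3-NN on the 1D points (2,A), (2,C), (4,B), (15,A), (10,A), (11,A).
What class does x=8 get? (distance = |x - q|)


Distances: |2-8|=6, |2-8|=6, |4-8|=4, |15-8|=7, |10-8|=2, |11-8|=3. 3 nearest: (10,A), (11,A), (4,B). Counts: {'A': 2, 'B': 1}. Majority class: A.

A


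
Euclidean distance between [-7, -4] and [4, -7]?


d = sqrt(sum of squared differences). (-7-4)^2=121, (-4--7)^2=9. Sum = 130.

sqrt(130)


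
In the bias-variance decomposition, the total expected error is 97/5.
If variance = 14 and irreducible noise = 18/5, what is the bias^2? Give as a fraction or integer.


Total error = bias^2 + variance + irreducible noise. So bias^2 = 97/5 - 14 - 18/5 = 9/5.

9/5


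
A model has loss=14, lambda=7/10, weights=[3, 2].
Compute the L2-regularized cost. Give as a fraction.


L2 sq norm = sum(w^2) = 13. J = 14 + 7/10 * 13 = 231/10.

231/10


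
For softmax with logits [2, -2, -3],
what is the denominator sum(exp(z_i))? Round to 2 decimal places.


Denom = e^2=7.3891 + e^-2=0.1353 + e^-3=0.0498. Sum = 7.5742, which rounds to 7.57.

7.57


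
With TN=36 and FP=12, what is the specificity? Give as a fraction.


Specificity = TN / (TN + FP) = 36 / 48 = 3/4.

3/4


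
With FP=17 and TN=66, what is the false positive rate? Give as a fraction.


FPR = FP / (FP + TN) = 17 / 83 = 17/83.

17/83


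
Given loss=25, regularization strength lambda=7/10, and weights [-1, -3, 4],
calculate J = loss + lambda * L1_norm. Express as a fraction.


L1 norm = sum(|w|) = 8. J = 25 + 7/10 * 8 = 153/5.

153/5


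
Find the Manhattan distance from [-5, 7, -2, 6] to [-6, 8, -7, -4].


d = sum of absolute differences: |-5--6|=1 + |7-8|=1 + |-2--7|=5 + |6--4|=10 = 17.

17


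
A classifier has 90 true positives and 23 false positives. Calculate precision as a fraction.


Precision = TP / (TP + FP) = 90 / 113 = 90/113.

90/113


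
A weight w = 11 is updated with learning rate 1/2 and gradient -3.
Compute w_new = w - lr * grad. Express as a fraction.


w_new = 11 - 1/2 * -3 = 11 - -3/2 = 25/2.

25/2


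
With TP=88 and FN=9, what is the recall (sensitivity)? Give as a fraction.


Recall = TP / (TP + FN) = 88 / 97 = 88/97.

88/97


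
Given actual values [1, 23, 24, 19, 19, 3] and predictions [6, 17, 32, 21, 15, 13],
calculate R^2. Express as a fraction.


Mean(y) = 89/6. SS_res = 245. SS_tot = 3101/6. R^2 = 1 - 245/(3101/6) = 233/443.

233/443


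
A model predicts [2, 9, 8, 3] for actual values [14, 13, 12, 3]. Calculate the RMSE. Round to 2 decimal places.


MSE = 44.0000. RMSE = sqrt(44.0000) = 6.63.

6.63


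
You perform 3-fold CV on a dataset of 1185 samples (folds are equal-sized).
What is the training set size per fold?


Each validation fold has 1185/3 = 395 samples. Training set = 1185 - 395 = 790.

790


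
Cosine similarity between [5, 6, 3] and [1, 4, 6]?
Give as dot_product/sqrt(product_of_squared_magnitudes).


dot = 47. |a|^2 = 70, |b|^2 = 53. cos = 47/sqrt(3710).

47/sqrt(3710)


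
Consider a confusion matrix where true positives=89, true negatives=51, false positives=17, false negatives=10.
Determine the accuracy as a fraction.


Accuracy = (TP + TN) / (TP + TN + FP + FN) = (89 + 51) / 167 = 140/167.

140/167


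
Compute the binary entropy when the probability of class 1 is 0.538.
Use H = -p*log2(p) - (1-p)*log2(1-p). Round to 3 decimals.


H = -0.538*log2(0.538) - 0.462*log2(0.462) = 0.996.

0.996


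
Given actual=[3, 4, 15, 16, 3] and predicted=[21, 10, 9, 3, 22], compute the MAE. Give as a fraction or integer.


MAE = (1/5) * (|3-21|=18 + |4-10|=6 + |15-9|=6 + |16-3|=13 + |3-22|=19). Sum = 62. MAE = 62/5.

62/5


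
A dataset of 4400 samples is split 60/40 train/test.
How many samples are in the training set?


Test set = 4400 * 40% = 1760. Training set = 4400 - 1760 = 2640.

2640


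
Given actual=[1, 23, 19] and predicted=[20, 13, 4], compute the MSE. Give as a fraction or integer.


MSE = (1/3) * ((1-20)^2=361 + (23-13)^2=100 + (19-4)^2=225). Sum = 686. MSE = 686/3.

686/3


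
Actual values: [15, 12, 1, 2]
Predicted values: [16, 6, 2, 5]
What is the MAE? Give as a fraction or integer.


MAE = (1/4) * (|15-16|=1 + |12-6|=6 + |1-2|=1 + |2-5|=3). Sum = 11. MAE = 11/4.

11/4
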